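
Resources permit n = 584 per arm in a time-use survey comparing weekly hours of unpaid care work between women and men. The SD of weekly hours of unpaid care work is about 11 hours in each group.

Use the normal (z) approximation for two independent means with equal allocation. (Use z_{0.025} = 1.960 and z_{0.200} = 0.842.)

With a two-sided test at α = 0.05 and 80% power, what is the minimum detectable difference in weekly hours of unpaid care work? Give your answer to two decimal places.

δ = (z_{α/2} + z_β) · √((σ₁²+σ₂²)/n)
  = (1.960 + 0.842) · √(242/584)
  = 2.802 · √0.41438
  = 2.802 · 0.6437
  = 1.8037

Minimum detectable difference ≈ 1.80 hours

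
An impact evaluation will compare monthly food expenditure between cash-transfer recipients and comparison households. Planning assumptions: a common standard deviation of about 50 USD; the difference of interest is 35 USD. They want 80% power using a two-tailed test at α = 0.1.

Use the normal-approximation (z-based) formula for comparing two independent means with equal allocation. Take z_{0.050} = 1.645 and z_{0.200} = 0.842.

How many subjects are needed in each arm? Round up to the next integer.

n = 26 per group

n = (z_{α/2} + z_β)² · (σ₁² + σ₂²) / δ²
  = (1.645 + 0.842)² · (2·50² = 5000) / 35²
  = 6.1852 · 5000 / 1225
  = 25.25
Round up → n = 26 per group.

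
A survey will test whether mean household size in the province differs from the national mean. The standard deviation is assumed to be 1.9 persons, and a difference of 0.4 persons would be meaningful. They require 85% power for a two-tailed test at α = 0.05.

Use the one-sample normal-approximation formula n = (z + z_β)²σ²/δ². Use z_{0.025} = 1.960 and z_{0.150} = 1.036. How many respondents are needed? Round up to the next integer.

n = (z_{α/2} + z_β)² · σ² / δ²
  = (1.960 + 1.036)² · 1.9² / 0.4²
  = 8.9760 · 3.61 / 0.16
  = 202.52
Round up → n = 203.

n = 203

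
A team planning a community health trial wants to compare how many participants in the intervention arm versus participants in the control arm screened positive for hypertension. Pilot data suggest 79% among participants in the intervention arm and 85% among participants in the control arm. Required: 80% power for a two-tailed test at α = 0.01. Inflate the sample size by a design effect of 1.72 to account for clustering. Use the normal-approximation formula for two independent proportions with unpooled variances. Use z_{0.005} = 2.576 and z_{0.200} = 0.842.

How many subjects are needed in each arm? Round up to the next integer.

n = (z_{α/2} + z_β)² · [p₁(1−p₁) + p₂(1−p₂)] / (p₁ − p₂)²
  = (2.576 + 0.842)² · (0.79·0.21 + 0.85·0.15) / (-0.06)²
  = (3.418)² · (0.1659 + 0.1275) / 0.0036
  = 11.6827 · 0.2934 / 0.0036
  = 952.14
Design effect: 1.72 × 952.14 = 1637.68.
Round up → n = 1638 per group.

n = 1638 per group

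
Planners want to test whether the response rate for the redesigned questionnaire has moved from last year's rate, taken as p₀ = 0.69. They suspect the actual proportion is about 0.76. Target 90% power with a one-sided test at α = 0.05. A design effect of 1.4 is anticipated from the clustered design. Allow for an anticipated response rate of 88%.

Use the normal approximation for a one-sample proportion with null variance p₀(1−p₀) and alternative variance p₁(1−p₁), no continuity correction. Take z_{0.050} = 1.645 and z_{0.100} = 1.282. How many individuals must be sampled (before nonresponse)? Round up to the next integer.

n = 556

n = [z_α·√(p₀q₀) + z_β·√(p₁q₁)]² / (p₁ − p₀)²
  = [1.645·√(0.69·0.31) + 1.282·√(0.76·0.24)]² / (0.07)²
  = [1.645·0.4625 + 1.282·0.4271]² / 0.0049
  = [1.3083]² / 0.0049
  = 349.33
Design effect: 1.4 × 349.33 = 489.06.
Adjust for 88% response: 489.06 / 0.88 = 555.75.
Round up → n = 556.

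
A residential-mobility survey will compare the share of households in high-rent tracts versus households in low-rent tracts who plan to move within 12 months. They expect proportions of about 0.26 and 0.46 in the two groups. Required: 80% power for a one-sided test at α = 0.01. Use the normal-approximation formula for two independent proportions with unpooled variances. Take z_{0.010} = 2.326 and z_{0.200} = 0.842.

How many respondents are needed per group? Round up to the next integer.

n = (z_α + z_β)² · [p₁(1−p₁) + p₂(1−p₂)] / (p₁ − p₂)²
  = (2.326 + 0.842)² · (0.26·0.74 + 0.46·0.54) / (-0.20)²
  = (3.168)² · (0.1924 + 0.2484) / 0.0400
  = 10.0362 · 0.4408 / 0.0400
  = 110.60
Round up → n = 111 per group.

n = 111 per group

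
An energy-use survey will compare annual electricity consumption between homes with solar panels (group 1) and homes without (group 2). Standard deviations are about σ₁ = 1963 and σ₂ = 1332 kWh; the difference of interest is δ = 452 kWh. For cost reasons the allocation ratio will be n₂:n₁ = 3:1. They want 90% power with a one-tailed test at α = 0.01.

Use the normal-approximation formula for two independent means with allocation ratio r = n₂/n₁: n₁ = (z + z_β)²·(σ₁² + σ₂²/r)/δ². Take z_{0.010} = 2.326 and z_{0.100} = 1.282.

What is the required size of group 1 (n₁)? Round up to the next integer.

n₁ = (z_α + z_β)² · (σ₁² + σ₂²/r) / δ²
   = (2.326 + 1.282)² · (1963² + 1332²/3) / 452²
   = 13.0177 · (3853369 + 591408) / 204304
   = 13.0177 · 4444777 / 204304
   = 283.21
Round up → n₁ = 284; n₂ = r·n₁ = 3 × 284 = 852.

n₁ = 284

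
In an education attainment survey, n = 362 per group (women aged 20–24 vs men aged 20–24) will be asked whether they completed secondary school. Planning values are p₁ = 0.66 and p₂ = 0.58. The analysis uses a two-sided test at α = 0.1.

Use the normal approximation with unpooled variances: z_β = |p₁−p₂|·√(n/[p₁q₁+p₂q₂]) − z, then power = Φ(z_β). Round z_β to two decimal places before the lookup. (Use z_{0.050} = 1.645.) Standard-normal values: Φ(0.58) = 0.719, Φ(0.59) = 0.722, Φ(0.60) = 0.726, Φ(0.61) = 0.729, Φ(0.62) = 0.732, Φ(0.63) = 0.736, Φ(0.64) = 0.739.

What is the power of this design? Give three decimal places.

Power ≈ 0.719

z_β = |p₁−p₂|·√(n/[p₁q₁+p₂q₂]) − z_{α/2}
    = 0.08 · √(362/0.4680) − 1.645
    = 0.08 · 27.8119 − 1.645
    = 2.2250 − 1.645 = 0.5800 → 0.58
Power = Φ(0.58) = 0.719.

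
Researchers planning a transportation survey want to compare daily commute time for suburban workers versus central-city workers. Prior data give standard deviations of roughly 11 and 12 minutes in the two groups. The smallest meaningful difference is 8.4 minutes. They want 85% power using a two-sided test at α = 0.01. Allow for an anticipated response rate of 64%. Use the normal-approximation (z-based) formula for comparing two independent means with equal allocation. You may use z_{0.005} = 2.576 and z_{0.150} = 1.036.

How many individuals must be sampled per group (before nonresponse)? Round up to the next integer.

n = 77 per group

n = (z_{α/2} + z_β)² · (σ₁² + σ₂²) / δ²
  = (2.576 + 1.036)² · (11² + 12² = 265) / 8.4²
  = 13.0465 · 265 / 70.56
  = 49.00
Adjust for 64% response: 49.00 / 0.64 = 76.56.
Round up → n = 77 per group.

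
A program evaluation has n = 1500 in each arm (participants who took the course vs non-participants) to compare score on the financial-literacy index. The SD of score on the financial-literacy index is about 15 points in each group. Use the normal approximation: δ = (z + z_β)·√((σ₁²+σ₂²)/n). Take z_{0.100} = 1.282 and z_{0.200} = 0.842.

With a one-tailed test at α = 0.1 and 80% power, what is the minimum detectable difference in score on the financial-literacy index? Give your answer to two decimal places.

δ = (z_α + z_β) · √((σ₁²+σ₂²)/n)
  = (1.282 + 0.842) · √(450/1500)
  = 2.124 · √0.3
  = 2.124 · 0.5477
  = 1.1634

Minimum detectable difference ≈ 1.16 points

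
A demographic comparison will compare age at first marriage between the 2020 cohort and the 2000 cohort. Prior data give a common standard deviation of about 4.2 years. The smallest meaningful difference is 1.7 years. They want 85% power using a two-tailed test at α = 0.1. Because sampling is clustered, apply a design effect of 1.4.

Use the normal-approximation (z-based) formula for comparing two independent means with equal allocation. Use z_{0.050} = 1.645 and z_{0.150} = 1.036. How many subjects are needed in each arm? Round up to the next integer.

n = 123 per group

n = (z_{α/2} + z_β)² · (σ₁² + σ₂²) / δ²
  = (1.645 + 1.036)² · (2·4.2² = 35.28) / 1.7²
  = 7.1878 · 35.28 / 2.89
  = 87.75
Design effect: 1.4 × 87.75 = 122.84.
Round up → n = 123 per group.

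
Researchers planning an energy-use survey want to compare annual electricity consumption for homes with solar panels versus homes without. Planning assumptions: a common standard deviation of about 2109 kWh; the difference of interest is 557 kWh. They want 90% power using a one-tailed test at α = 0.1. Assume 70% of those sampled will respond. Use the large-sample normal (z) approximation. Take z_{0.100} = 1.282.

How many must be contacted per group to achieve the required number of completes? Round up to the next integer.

n = (z_α + z_β)² · (σ₁² + σ₂²) / δ²
  = (1.282 + 1.282)² · (2·2109² = 8895762) / 557²
  = 6.5741 · 8895762 / 310249
  = 188.50
Adjust for 70% response: 188.50 / 0.70 = 269.28.
Round up → n = 270 per group.

n = 270 per group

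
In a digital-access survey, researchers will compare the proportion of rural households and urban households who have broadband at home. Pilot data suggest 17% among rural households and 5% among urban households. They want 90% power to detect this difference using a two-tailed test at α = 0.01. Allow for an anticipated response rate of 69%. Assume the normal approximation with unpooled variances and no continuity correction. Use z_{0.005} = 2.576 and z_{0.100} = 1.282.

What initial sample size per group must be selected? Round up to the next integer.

n = 283 per group

n = (z_{α/2} + z_β)² · [p₁(1−p₁) + p₂(1−p₂)] / (p₁ − p₂)²
  = (2.576 + 1.282)² · (0.17·0.83 + 0.05·0.95) / (0.12)²
  = (3.858)² · (0.1411 + 0.0475) / 0.0144
  = 14.8842 · 0.1886 / 0.0144
  = 194.94
Adjust for 69% response: 194.94 / 0.69 = 282.52.
Round up → n = 283 per group.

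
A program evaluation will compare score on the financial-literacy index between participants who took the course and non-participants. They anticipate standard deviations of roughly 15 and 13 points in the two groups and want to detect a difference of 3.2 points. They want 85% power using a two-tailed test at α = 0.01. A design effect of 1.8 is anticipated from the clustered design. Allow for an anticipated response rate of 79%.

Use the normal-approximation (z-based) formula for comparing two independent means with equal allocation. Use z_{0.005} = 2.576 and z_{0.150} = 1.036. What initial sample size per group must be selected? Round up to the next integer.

n = 1144 per group

n = (z_{α/2} + z_β)² · (σ₁² + σ₂²) / δ²
  = (2.576 + 1.036)² · (15² + 13² = 394) / 3.2²
  = 13.0465 · 394 / 10.24
  = 501.99
Design effect: 1.8 × 501.99 = 903.58.
Adjust for 79% response: 903.58 / 0.79 = 1143.77.
Round up → n = 1144 per group.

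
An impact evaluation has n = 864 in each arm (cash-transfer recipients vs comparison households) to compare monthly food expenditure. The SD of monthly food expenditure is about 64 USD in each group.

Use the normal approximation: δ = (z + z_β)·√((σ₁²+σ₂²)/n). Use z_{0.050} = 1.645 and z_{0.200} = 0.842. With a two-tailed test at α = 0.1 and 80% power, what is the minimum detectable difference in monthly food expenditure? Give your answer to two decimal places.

Minimum detectable difference ≈ 7.66 USD

δ = (z_{α/2} + z_β) · √((σ₁²+σ₂²)/n)
  = (1.645 + 0.842) · √(8192/864)
  = 2.487 · √9.4815
  = 2.487 · 3.0792
  = 7.6580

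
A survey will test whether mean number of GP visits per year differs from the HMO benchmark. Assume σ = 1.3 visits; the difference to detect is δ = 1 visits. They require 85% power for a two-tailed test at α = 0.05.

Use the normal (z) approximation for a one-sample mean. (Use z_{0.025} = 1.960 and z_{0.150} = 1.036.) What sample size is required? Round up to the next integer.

n = 16

n = (z_{α/2} + z_β)² · σ² / δ²
  = (1.960 + 1.036)² · 1.3² / 1²
  = 8.9760 · 1.69 / 1
  = 15.17
Round up → n = 16.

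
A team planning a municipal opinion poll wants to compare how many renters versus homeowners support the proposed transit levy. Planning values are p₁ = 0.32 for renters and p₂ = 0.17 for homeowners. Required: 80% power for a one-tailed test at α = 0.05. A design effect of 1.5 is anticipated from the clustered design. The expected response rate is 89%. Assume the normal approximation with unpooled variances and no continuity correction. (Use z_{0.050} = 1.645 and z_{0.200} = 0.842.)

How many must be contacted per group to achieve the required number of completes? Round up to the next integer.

n = 167 per group

n = (z_α + z_β)² · [p₁(1−p₁) + p₂(1−p₂)] / (p₁ − p₂)²
  = (1.645 + 0.842)² · (0.32·0.68 + 0.17·0.83) / (0.15)²
  = (2.487)² · (0.2176 + 0.1411) / 0.0225
  = 6.1852 · 0.3587 / 0.0225
  = 98.61
Design effect: 1.5 × 98.61 = 147.91.
Adjust for 89% response: 147.91 / 0.89 = 166.19.
Round up → n = 167 per group.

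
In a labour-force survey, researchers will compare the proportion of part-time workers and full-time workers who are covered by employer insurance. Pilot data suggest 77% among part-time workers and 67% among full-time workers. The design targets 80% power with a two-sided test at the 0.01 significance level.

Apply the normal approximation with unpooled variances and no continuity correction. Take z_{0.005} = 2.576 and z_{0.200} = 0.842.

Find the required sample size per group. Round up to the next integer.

n = (z_{α/2} + z_β)² · [p₁(1−p₁) + p₂(1−p₂)] / (p₁ − p₂)²
  = (2.576 + 0.842)² · (0.77·0.23 + 0.67·0.33) / (0.10)²
  = (3.418)² · (0.1771 + 0.2211) / 0.0100
  = 11.6827 · 0.3982 / 0.0100
  = 465.21
Round up → n = 466 per group.

n = 466 per group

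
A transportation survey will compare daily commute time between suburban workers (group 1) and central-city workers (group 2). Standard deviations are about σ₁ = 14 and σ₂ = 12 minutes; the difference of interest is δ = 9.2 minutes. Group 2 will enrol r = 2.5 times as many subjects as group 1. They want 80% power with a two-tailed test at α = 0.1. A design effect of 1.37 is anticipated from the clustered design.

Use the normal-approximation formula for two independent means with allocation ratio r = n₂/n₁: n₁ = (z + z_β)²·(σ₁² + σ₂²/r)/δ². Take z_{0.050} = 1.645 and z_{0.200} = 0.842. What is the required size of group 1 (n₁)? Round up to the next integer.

n₁ = 26

n₁ = (z_{α/2} + z_β)² · (σ₁² + σ₂²/r) / δ²
   = (1.645 + 0.842)² · (14² + 12²/2.5) / 9.2²
   = 6.1852 · (196 + 57.6) / 84.64
   = 6.1852 · 253.6 / 84.64
   = 18.53
Design effect: 1.37 × 18.53 = 25.39.
Round up → n₁ = 26; n₂ = r·n₁ = 2.5 × 26 = 65.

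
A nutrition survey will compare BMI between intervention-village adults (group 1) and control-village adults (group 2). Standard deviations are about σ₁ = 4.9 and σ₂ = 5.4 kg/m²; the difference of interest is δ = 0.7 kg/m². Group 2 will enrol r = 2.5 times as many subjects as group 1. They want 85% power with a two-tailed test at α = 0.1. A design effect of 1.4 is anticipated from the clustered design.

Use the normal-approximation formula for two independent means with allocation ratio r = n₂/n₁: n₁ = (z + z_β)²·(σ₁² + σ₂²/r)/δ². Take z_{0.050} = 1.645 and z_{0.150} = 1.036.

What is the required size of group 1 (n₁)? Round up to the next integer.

n₁ = 733

n₁ = (z_{α/2} + z_β)² · (σ₁² + σ₂²/r) / δ²
   = (1.645 + 1.036)² · (4.9² + 5.4²/2.5) / 0.7²
   = 7.1878 · (24.01 + 11.664) / 0.49
   = 7.1878 · 35.674 / 0.49
   = 523.30
Design effect: 1.4 × 523.30 = 732.62.
Round up → n₁ = 733; n₂ = r·n₁ = 2.5 × 733 = 1833.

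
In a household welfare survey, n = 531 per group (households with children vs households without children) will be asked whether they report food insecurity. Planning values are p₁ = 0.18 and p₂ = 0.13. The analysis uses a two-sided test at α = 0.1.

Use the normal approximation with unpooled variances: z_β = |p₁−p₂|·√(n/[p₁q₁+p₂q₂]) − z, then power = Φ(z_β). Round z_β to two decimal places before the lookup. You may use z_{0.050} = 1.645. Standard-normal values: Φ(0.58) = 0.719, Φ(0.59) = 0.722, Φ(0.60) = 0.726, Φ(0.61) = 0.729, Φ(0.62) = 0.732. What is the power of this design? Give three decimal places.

Power ≈ 0.729

z_β = |p₁−p₂|·√(n/[p₁q₁+p₂q₂]) − z_{α/2}
    = 0.05 · √(531/0.2607) − 1.645
    = 0.05 · 45.1312 − 1.645
    = 2.2566 − 1.645 = 0.6116 → 0.61
Power = Φ(0.61) = 0.729.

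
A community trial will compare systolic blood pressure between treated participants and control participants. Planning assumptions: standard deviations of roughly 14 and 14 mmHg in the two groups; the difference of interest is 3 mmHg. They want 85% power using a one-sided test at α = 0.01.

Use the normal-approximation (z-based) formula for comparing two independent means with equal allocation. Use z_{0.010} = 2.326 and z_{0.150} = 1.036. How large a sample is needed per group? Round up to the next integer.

n = 493 per group

n = (z_α + z_β)² · (σ₁² + σ₂²) / δ²
  = (2.326 + 1.036)² · (14² + 14² = 392) / 3²
  = 11.3030 · 392 / 9
  = 492.31
Round up → n = 493 per group.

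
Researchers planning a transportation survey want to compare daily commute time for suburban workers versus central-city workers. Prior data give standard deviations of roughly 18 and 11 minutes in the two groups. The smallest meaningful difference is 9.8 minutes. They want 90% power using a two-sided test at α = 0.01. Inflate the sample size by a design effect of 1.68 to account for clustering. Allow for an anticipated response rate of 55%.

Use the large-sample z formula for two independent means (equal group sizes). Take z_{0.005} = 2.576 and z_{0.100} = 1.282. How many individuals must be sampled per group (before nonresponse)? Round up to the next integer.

n = (z_{α/2} + z_β)² · (σ₁² + σ₂²) / δ²
  = (2.576 + 1.282)² · (18² + 11² = 445) / 9.8²
  = 14.8842 · 445 / 96.04
  = 68.97
Design effect: 1.68 × 68.97 = 115.86.
Adjust for 55% response: 115.86 / 0.55 = 210.66.
Round up → n = 211 per group.

n = 211 per group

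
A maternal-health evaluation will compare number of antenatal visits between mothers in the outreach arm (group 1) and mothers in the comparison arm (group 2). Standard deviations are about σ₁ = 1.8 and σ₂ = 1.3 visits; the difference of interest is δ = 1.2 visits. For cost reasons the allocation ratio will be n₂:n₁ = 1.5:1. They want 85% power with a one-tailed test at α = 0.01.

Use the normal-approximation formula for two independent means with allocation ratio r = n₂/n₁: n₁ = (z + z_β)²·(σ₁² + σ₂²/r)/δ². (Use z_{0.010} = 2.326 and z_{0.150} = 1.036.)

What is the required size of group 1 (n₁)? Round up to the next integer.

n₁ = 35

n₁ = (z_α + z_β)² · (σ₁² + σ₂²/r) / δ²
   = (2.326 + 1.036)² · (1.8² + 1.3²/1.5) / 1.2²
   = 11.3030 · (3.24 + 1.1267) / 1.44
   = 11.3030 · 4.3667 / 1.44
   = 34.28
Round up → n₁ = 35; n₂ = r·n₁ = 1.5 × 35 = 53.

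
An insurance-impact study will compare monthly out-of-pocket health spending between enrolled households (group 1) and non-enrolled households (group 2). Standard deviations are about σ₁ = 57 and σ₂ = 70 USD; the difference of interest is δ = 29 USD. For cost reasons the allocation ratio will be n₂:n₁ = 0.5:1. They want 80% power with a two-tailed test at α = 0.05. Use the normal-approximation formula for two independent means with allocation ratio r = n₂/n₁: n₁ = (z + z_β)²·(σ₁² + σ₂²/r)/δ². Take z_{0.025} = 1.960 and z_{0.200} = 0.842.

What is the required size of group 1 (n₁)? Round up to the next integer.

n₁ = 122

n₁ = (z_{α/2} + z_β)² · (σ₁² + σ₂²/r) / δ²
   = (1.960 + 0.842)² · (57² + 70²/0.5) / 29²
   = 7.8512 · (3249 + 9800) / 841
   = 7.8512 · 13049 / 841
   = 121.82
Round up → n₁ = 122; n₂ = r·n₁ = 0.5 × 122 = 61.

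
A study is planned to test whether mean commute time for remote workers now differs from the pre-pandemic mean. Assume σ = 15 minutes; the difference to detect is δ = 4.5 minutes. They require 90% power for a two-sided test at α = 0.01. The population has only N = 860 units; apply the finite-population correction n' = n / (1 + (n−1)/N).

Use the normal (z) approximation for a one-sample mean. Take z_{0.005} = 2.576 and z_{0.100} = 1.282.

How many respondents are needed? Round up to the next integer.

n = (z_{α/2} + z_β)² · σ² / δ²
  = (2.576 + 1.282)² · 15² / 4.5²
  = 14.8842 · 225 / 20.25
  = 165.38
Finite-population correction (N = 860): 165.38 / (1 + (165.38 − 1)/860) = 138.84.
Round up → n = 139.

n = 139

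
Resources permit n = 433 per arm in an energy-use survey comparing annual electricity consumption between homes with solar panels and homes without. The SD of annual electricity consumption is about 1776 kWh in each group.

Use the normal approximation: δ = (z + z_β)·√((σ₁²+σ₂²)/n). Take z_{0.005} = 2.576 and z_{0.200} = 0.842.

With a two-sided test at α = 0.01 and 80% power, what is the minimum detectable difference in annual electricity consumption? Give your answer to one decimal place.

δ = (z_{α/2} + z_β) · √((σ₁²+σ₂²)/n)
  = (2.576 + 0.842) · √(6308352/433)
  = 3.418 · √14568.9
  = 3.418 · 120.7019
  = 412.5590

Minimum detectable difference ≈ 412.6 kWh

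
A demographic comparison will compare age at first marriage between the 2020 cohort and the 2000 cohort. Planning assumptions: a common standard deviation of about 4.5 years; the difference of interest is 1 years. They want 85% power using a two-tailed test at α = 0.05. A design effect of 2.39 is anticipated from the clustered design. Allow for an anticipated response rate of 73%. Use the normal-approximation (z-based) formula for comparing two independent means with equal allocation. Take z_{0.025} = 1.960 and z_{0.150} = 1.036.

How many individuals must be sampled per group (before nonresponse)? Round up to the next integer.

n = 1191 per group

n = (z_{α/2} + z_β)² · (σ₁² + σ₂²) / δ²
  = (1.960 + 1.036)² · (2·4.5² = 40.5) / 1²
  = 8.9760 · 40.5 / 1
  = 363.53
Design effect: 2.39 × 363.53 = 868.83.
Adjust for 73% response: 868.83 / 0.73 = 1190.18.
Round up → n = 1191 per group.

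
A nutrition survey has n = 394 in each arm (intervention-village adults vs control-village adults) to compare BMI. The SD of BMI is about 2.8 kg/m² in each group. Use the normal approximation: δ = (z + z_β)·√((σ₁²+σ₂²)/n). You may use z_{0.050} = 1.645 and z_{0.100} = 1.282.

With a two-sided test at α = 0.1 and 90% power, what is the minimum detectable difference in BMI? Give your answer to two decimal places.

Minimum detectable difference ≈ 0.58 kg/m²

δ = (z_{α/2} + z_β) · √((σ₁²+σ₂²)/n)
  = (1.645 + 1.282) · √(15.68/394)
  = 2.927 · √0.0398
  = 2.927 · 0.1995
  = 0.5839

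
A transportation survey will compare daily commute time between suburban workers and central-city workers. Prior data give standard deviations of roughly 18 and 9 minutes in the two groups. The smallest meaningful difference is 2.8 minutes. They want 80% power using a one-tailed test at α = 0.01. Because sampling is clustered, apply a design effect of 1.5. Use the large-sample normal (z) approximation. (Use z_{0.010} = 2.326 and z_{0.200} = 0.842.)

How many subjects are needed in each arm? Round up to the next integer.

n = (z_α + z_β)² · (σ₁² + σ₂²) / δ²
  = (2.326 + 0.842)² · (18² + 9² = 405) / 2.8²
  = 10.0362 · 405 / 7.84
  = 518.45
Design effect: 1.5 × 518.45 = 777.68.
Round up → n = 778 per group.

n = 778 per group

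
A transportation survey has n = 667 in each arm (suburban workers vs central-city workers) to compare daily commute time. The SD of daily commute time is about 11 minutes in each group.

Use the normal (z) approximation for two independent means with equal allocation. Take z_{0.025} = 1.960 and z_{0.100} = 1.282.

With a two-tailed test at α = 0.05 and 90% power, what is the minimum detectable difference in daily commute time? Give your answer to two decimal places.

Minimum detectable difference ≈ 1.95 minutes

δ = (z_{α/2} + z_β) · √((σ₁²+σ₂²)/n)
  = (1.960 + 1.282) · √(242/667)
  = 3.242 · √0.36282
  = 3.242 · 0.6023
  = 1.9528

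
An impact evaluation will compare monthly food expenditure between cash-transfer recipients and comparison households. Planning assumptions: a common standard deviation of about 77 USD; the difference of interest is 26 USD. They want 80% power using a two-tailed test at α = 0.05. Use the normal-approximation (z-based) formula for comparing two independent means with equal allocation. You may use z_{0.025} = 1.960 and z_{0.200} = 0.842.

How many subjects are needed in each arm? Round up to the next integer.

n = (z_{α/2} + z_β)² · (σ₁² + σ₂²) / δ²
  = (1.960 + 0.842)² · (2·77² = 11858) / 26²
  = 7.8512 · 11858 / 676
  = 137.72
Round up → n = 138 per group.

n = 138 per group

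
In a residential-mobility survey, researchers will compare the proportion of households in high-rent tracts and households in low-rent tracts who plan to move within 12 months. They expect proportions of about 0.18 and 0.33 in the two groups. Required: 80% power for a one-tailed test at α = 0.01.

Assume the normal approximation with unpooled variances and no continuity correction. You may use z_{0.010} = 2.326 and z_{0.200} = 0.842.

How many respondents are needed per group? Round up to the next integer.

n = (z_α + z_β)² · [p₁(1−p₁) + p₂(1−p₂)] / (p₁ − p₂)²
  = (2.326 + 0.842)² · (0.18·0.82 + 0.33·0.67) / (-0.15)²
  = (3.168)² · (0.1476 + 0.2211) / 0.0225
  = 10.0362 · 0.3687 / 0.0225
  = 164.46
Round up → n = 165 per group.

n = 165 per group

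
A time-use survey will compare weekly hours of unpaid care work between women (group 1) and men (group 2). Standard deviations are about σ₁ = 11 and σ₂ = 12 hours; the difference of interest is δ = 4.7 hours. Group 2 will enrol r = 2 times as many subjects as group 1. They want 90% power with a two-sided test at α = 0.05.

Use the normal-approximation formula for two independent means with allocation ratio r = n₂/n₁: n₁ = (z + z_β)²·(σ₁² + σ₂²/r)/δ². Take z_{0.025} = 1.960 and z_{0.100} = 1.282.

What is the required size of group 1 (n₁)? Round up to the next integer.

n₁ = (z_{α/2} + z_β)² · (σ₁² + σ₂²/r) / δ²
   = (1.960 + 1.282)² · (11² + 12²/2) / 4.7²
   = 10.5106 · (121 + 72) / 22.09
   = 10.5106 · 193 / 22.09
   = 91.83
Round up → n₁ = 92; n₂ = r·n₁ = 2 × 92 = 184.

n₁ = 92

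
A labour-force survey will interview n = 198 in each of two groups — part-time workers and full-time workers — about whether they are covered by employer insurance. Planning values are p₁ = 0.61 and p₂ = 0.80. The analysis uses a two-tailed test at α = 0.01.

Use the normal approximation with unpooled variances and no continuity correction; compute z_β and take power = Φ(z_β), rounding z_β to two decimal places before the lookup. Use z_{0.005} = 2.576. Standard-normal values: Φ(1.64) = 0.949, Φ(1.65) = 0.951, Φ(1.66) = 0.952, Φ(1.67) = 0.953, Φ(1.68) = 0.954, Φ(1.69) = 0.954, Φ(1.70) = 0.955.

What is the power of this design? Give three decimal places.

z_β = |p₁−p₂|·√(n/[p₁q₁+p₂q₂]) − z_{α/2}
    = 0.19 · √(198/0.3979) − 2.576
    = 0.19 · 22.3072 − 2.576
    = 4.2384 − 2.576 = 1.6624 → 1.66
Power = Φ(1.66) = 0.952.

Power ≈ 0.952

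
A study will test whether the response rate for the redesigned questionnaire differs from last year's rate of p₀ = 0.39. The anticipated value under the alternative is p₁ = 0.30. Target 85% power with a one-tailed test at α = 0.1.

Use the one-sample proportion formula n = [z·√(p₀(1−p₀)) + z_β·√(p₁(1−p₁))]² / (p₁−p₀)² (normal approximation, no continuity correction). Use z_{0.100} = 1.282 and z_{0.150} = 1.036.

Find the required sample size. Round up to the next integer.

n = [z_α·√(p₀q₀) + z_β·√(p₁q₁)]² / (p₁ − p₀)²
  = [1.282·√(0.39·0.61) + 1.036·√(0.30·0.70)]² / (-0.09)²
  = [1.282·0.4877 + 1.036·0.4583]² / 0.0081
  = [1.1001]² / 0.0081
  = 149.40
Round up → n = 150.

n = 150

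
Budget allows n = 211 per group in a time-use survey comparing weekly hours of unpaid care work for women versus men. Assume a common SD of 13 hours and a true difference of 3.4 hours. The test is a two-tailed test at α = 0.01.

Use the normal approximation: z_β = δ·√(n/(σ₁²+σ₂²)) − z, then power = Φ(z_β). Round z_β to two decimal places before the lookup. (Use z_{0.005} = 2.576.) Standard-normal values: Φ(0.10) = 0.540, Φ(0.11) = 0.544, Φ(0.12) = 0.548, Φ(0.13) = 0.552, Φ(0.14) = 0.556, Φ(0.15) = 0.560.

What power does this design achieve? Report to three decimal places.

z_β = δ·√(n/(σ₁²+σ₂²)) − z_{α/2}
    = 3.4 · √(211/338) − 2.576
    = 3.4 · 0.79010 − 2.576
    = 2.6863 − 2.576 = 0.1103 → 0.11
Power = Φ(0.11) = 0.544.

Power ≈ 0.544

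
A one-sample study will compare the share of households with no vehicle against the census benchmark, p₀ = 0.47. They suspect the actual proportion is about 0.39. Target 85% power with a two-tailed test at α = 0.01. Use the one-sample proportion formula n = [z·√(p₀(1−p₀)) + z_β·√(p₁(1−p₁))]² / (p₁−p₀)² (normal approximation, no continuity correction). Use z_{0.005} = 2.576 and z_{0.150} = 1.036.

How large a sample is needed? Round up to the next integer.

n = [z_{α/2}·√(p₀q₀) + z_β·√(p₁q₁)]² / (p₁ − p₀)²
  = [2.576·√(0.47·0.53) + 1.036·√(0.39·0.61)]² / (-0.08)²
  = [2.576·0.4991 + 1.036·0.4877]² / 0.0064
  = [1.7910]² / 0.0064
  = 501.19
Round up → n = 502.

n = 502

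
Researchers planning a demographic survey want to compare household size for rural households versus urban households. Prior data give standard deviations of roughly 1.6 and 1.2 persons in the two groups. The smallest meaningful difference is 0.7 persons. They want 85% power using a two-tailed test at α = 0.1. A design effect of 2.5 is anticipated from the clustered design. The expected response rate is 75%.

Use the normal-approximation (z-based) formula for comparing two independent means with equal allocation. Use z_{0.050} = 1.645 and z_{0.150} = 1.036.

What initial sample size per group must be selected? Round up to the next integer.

n = (z_{α/2} + z_β)² · (σ₁² + σ₂²) / δ²
  = (1.645 + 1.036)² · (1.6² + 1.2² = 4) / 0.7²
  = 7.1878 · 4 / 0.49
  = 58.68
Design effect: 2.5 × 58.68 = 146.69.
Adjust for 75% response: 146.69 / 0.75 = 195.59.
Round up → n = 196 per group.

n = 196 per group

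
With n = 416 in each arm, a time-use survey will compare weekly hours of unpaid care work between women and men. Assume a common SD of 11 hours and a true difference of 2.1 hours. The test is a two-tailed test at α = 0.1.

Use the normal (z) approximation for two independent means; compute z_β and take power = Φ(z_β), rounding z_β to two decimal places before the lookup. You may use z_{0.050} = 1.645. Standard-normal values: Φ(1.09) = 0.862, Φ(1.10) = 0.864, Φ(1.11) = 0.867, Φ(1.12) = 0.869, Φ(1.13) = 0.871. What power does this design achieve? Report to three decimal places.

z_β = δ·√(n/(σ₁²+σ₂²)) − z_{α/2}
    = 2.1 · √(416/242) − 1.645
    = 2.1 · 1.31111 − 1.645
    = 2.7533 − 1.645 = 1.1083 → 1.11
Power = Φ(1.11) = 0.867.

Power ≈ 0.867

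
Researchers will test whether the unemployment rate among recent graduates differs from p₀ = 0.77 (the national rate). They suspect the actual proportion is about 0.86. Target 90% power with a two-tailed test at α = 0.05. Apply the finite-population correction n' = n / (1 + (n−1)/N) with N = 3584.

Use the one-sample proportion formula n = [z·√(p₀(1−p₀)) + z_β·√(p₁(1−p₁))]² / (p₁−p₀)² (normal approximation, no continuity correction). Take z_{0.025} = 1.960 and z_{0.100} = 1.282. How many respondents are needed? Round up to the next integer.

n = [z_{α/2}·√(p₀q₀) + z_β·√(p₁q₁)]² / (p₁ − p₀)²
  = [1.960·√(0.77·0.23) + 1.282·√(0.86·0.14)]² / (0.09)²
  = [1.960·0.4208 + 1.282·0.3470]² / 0.0081
  = [1.2697]² / 0.0081
  = 199.02
Finite-population correction (N = 3584): 199.02 / (1 + (199.02 − 1)/3584) = 188.60.
Round up → n = 189.

n = 189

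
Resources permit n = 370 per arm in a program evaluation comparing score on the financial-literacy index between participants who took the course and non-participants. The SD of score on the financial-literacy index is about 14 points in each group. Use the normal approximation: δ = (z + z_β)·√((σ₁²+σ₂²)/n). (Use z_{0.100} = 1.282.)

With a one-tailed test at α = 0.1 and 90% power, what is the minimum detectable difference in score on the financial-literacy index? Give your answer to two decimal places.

δ = (z_α + z_β) · √((σ₁²+σ₂²)/n)
  = (1.282 + 1.282) · √(392/370)
  = 2.564 · √1.0595
  = 2.564 · 1.0293
  = 2.6391

Minimum detectable difference ≈ 2.64 points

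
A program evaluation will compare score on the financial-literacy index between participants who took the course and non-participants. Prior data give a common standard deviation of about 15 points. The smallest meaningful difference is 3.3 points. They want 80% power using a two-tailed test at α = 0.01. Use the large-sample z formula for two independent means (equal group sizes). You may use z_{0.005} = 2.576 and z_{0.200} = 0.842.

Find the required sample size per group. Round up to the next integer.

n = 483 per group

n = (z_{α/2} + z_β)² · (σ₁² + σ₂²) / δ²
  = (2.576 + 0.842)² · (2·15² = 450) / 3.3²
  = 11.6827 · 450 / 10.89
  = 482.76
Round up → n = 483 per group.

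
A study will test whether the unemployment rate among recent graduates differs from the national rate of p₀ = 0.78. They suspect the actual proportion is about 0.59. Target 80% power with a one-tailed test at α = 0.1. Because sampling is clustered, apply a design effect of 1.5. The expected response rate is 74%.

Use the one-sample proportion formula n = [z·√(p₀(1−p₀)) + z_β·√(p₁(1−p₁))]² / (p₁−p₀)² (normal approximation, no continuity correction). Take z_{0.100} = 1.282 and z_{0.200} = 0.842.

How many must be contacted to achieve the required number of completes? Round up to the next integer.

n = [z_α·√(p₀q₀) + z_β·√(p₁q₁)]² / (p₁ − p₀)²
  = [1.282·√(0.78·0.22) + 0.842·√(0.59·0.41)]² / (-0.19)²
  = [1.282·0.4142 + 0.842·0.4918]² / 0.0361
  = [0.9452]² / 0.0361
  = 24.75
Design effect: 1.5 × 24.75 = 37.12.
Adjust for 74% response: 37.12 / 0.74 = 50.16.
Round up → n = 51.

n = 51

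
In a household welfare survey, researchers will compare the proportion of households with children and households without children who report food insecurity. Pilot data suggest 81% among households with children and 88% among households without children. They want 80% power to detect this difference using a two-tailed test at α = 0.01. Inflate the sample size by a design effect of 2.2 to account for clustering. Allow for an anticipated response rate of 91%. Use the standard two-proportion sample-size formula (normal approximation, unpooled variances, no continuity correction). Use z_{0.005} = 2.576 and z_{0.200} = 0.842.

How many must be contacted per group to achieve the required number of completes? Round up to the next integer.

n = 1496 per group

n = (z_{α/2} + z_β)² · [p₁(1−p₁) + p₂(1−p₂)] / (p₁ − p₂)²
  = (2.576 + 0.842)² · (0.81·0.19 + 0.88·0.12) / (-0.07)²
  = (3.418)² · (0.1539 + 0.1056) / 0.0049
  = 11.6827 · 0.2595 / 0.0049
  = 618.71
Design effect: 2.2 × 618.71 = 1361.16.
Adjust for 91% response: 1361.16 / 0.91 = 1495.78.
Round up → n = 1496 per group.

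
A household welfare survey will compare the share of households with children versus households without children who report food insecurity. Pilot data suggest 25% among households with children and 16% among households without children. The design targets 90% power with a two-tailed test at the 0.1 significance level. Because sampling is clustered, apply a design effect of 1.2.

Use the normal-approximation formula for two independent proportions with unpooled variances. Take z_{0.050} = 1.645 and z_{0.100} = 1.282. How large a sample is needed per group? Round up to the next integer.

n = (z_{α/2} + z_β)² · [p₁(1−p₁) + p₂(1−p₂)] / (p₁ − p₂)²
  = (1.645 + 1.282)² · (0.25·0.75 + 0.16·0.84) / (0.09)²
  = (2.927)² · (0.1875 + 0.1344) / 0.0081
  = 8.5673 · 0.3219 / 0.0081
  = 340.47
Design effect: 1.2 × 340.47 = 408.57.
Round up → n = 409 per group.

n = 409 per group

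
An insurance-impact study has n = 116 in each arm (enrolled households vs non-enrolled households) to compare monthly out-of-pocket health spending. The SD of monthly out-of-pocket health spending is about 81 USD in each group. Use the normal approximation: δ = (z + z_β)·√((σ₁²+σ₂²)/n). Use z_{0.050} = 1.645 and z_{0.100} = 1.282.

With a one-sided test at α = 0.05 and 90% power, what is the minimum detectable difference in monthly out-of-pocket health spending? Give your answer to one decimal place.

δ = (z_α + z_β) · √((σ₁²+σ₂²)/n)
  = (1.645 + 1.282) · √(13122/116)
  = 2.927 · √113.1207
  = 2.927 · 10.6358
  = 31.1310

Minimum detectable difference ≈ 31.1 USD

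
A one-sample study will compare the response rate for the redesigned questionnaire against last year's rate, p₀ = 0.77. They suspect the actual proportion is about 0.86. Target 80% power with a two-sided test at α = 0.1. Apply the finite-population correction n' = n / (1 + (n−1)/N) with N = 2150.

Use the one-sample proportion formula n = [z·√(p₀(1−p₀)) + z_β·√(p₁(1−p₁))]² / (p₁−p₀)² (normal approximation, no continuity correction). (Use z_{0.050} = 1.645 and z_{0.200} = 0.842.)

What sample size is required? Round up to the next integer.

n = 114

n = [z_{α/2}·√(p₀q₀) + z_β·√(p₁q₁)]² / (p₁ − p₀)²
  = [1.645·√(0.77·0.23) + 0.842·√(0.86·0.14)]² / (0.09)²
  = [1.645·0.4208 + 0.842·0.3470]² / 0.0081
  = [0.9844]² / 0.0081
  = 119.64
Finite-population correction (N = 2150): 119.64 / (1 + (119.64 − 1)/2150) = 113.39.
Round up → n = 114.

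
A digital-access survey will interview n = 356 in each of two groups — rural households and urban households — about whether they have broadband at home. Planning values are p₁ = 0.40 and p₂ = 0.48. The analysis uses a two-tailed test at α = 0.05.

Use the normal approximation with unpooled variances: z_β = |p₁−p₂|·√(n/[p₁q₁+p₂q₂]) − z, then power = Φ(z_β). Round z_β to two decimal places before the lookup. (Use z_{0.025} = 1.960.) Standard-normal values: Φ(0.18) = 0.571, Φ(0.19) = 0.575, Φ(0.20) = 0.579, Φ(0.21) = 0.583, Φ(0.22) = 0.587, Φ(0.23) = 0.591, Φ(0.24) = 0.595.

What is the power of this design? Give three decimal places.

z_β = |p₁−p₂|·√(n/[p₁q₁+p₂q₂]) − z_{α/2}
    = 0.08 · √(356/0.4896) − 1.960
    = 0.08 · 26.9652 − 1.960
    = 2.1572 − 1.960 = 0.1972 → 0.20
Power = Φ(0.20) = 0.579.

Power ≈ 0.579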